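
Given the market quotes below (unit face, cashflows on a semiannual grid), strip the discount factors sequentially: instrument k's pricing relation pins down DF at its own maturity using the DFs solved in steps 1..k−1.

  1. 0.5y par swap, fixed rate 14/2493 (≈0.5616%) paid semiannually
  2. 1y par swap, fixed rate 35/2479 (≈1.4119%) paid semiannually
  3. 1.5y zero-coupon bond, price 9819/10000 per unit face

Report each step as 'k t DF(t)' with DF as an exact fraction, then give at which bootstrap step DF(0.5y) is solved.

step 1 [0.5y] swap r/2=7/2493: DF=(1 − 7/2493·(0))/(1+7/2493) = 2493/2500 ≈ 0.997200
step 2 [1y] swap r/2=35/4958: DF=(1 − 35/4958·(0.997200))/(1+35/4958) = 493/500 ≈ 0.986000
step 3 [1.5y] zero: DF = P = 9819/10000 ≈ 0.981900

1 1/2 2493/2500
2 1 493/500
3 3/2 9819/10000
DF(0.5y) is solved at step 1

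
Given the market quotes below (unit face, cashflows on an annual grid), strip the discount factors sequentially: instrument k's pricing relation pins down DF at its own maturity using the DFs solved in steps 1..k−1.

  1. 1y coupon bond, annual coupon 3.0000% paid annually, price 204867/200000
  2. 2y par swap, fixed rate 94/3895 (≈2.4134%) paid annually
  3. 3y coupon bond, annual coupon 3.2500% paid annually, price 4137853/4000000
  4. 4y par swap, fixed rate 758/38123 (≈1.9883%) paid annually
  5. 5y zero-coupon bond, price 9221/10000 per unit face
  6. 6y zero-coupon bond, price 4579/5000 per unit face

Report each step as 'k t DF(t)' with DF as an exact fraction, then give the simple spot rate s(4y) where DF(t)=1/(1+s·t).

1 1 1989/2000
2 2 953/1000
3 3 4703/5000
4 4 4621/5000
5 5 9221/10000
6 6 4579/5000
s(4y) = (1/(4621/5000) − 1)/(4) = 379/18484 ≈ 2.0504%

step 1 [1y] bond c/1=3/100: DF=(204867/200000 − 3/100·(0))/(1+3/100) = 1989/2000 ≈ 0.994500
step 2 [2y] swap r/1=94/3895: DF=(1 − 94/3895·(0.994500))/(1+94/3895) = 953/1000 ≈ 0.953000
step 3 [3y] bond c/1=13/400: DF=(4137853/4000000 − 13/400·(0.994500+0.953000))/(1+13/400) = 4703/5000 ≈ 0.940600
step 4 [4y] swap r/1=758/38123: DF=(1 − 758/38123·(0.994500+0.953000+0.940600))/(1+758/38123) = 4621/5000 ≈ 0.924200
step 5 [5y] zero: DF = P = 9221/10000 ≈ 0.922100
step 6 [6y] zero: DF = P = 4579/5000 ≈ 0.915800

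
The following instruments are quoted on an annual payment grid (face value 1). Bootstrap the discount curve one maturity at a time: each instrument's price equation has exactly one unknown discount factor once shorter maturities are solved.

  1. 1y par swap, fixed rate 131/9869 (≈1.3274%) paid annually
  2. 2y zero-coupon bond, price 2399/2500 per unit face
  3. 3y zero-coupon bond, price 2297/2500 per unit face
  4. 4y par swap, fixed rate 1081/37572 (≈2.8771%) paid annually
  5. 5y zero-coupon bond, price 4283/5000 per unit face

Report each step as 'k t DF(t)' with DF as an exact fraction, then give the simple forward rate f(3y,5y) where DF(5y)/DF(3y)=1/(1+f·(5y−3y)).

1 1 9869/10000
2 2 2399/2500
3 3 2297/2500
4 4 8919/10000
5 5 4283/5000
f(3y,5y) = ((2297/2500)/(4283/5000) − 1)/(2) = 311/8566 ≈ 3.6306%

step 1 [1y] swap r/1=131/9869: DF=(1 − 131/9869·(0))/(1+131/9869) = 9869/10000 ≈ 0.986900
step 2 [2y] zero: DF = P = 2399/2500 ≈ 0.959600
step 3 [3y] zero: DF = P = 2297/2500 ≈ 0.918800
step 4 [4y] swap r/1=1081/37572: DF=(1 − 1081/37572·(0.986900+0.959600+0.918800))/(1+1081/37572) = 8919/10000 ≈ 0.891900
step 5 [5y] zero: DF = P = 4283/5000 ≈ 0.856600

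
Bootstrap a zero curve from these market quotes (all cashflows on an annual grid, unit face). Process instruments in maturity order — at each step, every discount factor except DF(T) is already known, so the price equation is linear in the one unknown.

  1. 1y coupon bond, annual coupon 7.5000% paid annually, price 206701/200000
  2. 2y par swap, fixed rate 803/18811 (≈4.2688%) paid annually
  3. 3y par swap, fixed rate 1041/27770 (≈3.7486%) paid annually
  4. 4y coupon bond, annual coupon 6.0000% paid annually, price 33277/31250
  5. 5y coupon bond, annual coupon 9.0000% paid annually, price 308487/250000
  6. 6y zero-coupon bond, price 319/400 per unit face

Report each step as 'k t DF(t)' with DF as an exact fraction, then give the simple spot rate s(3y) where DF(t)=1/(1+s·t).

1 1 4807/5000
2 2 9197/10000
3 3 8959/10000
4 4 4237/5000
5 5 1041/1250
6 6 319/400
s(3y) = (1/(8959/10000) − 1)/(3) = 347/8959 ≈ 3.8732%

step 1 [1y] bond c/1=3/40: DF=(206701/200000 − 3/40·(0))/(1+3/40) = 4807/5000 ≈ 0.961400
step 2 [2y] swap r/1=803/18811: DF=(1 − 803/18811·(0.961400))/(1+803/18811) = 9197/10000 ≈ 0.919700
step 3 [3y] swap r/1=1041/27770: DF=(1 − 1041/27770·(0.961400+0.919700))/(1+1041/27770) = 8959/10000 ≈ 0.895900
step 4 [4y] bond c/1=3/50: DF=(33277/31250 − 3/50·(0.961400+0.919700+0.895900))/(1+3/50) = 4237/5000 ≈ 0.847400
step 5 [5y] bond c/1=9/100: DF=(308487/250000 − 9/100·(0.961400+0.919700+0.895900+0.847400))/(1+9/100) = 1041/1250 ≈ 0.832800
step 6 [6y] zero: DF = P = 319/400 ≈ 0.797500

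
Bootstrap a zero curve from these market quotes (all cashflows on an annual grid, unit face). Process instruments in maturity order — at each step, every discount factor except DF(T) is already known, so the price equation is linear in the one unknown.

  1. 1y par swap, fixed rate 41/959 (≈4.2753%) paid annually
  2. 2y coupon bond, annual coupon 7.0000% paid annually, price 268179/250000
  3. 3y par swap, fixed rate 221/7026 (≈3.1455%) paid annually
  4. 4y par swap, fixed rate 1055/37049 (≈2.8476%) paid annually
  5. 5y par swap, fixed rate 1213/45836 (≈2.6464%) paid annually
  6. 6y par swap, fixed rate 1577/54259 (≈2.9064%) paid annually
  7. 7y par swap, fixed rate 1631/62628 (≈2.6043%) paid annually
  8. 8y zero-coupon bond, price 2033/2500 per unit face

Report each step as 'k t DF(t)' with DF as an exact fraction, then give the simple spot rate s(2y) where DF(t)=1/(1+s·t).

step 1 [1y] swap r/1=41/959: DF=(1 − 41/959·(0))/(1+41/959) = 959/1000 ≈ 0.959000
step 2 [2y] bond c/1=7/100: DF=(268179/250000 − 7/100·(0.959000))/(1+7/100) = 4699/5000 ≈ 0.939800
step 3 [3y] swap r/1=221/7026: DF=(1 − 221/7026·(0.959000+0.939800))/(1+221/7026) = 2279/2500 ≈ 0.911600
step 4 [4y] swap r/1=1055/37049: DF=(1 − 1055/37049·(0.959000+0.939800+0.911600))/(1+1055/37049) = 1789/2000 ≈ 0.894500
step 5 [5y] swap r/1=1213/45836: DF=(1 − 1213/45836·(0.959000+0.939800+0.911600+0.894500))/(1+1213/45836) = 8787/10000 ≈ 0.878700
step 6 [6y] swap r/1=1577/54259: DF=(1 − 1577/54259·(0.959000+0.939800+0.911600+0.894500+0.878700))/(1+1577/54259) = 8423/10000 ≈ 0.842300
step 7 [7y] swap r/1=1631/62628: DF=(1 − 1631/62628·(0.959000+0.939800+0.911600+0.894500+0.878700+0.842300))/(1+1631/62628) = 8369/10000 ≈ 0.836900
step 8 [8y] zero: DF = P = 2033/2500 ≈ 0.813200

1 1 959/1000
2 2 4699/5000
3 3 2279/2500
4 4 1789/2000
5 5 8787/10000
6 6 8423/10000
7 7 8369/10000
8 8 2033/2500
s(2y) = (1/(4699/5000) − 1)/(2) = 301/9398 ≈ 3.2028%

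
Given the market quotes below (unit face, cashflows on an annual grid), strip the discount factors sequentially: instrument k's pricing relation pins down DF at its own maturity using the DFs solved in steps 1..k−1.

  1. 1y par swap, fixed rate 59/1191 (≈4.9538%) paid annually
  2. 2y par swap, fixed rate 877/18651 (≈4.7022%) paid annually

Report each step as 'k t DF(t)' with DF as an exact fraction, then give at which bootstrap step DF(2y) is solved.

1 1 1191/1250
2 2 9123/10000
DF(2y) is solved at step 2

step 1 [1y] swap r/1=59/1191: DF=(1 − 59/1191·(0))/(1+59/1191) = 1191/1250 ≈ 0.952800
step 2 [2y] swap r/1=877/18651: DF=(1 − 877/18651·(0.952800))/(1+877/18651) = 9123/10000 ≈ 0.912300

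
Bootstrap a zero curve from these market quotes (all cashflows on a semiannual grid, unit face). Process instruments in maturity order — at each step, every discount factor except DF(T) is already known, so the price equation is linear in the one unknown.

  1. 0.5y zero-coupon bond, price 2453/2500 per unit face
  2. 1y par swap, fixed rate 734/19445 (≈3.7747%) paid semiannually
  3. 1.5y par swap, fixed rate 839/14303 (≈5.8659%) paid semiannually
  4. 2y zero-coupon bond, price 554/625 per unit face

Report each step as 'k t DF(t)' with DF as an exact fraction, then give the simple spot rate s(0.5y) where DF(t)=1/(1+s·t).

1 1/2 2453/2500
2 1 9633/10000
3 3/2 9161/10000
4 2 554/625
s(0.5y) = (1/(2453/2500) − 1)/(1/2) = 94/2453 ≈ 3.8320%

step 1 [0.5y] zero: DF = P = 2453/2500 ≈ 0.981200
step 2 [1y] swap r/2=367/19445: DF=(1 − 367/19445·(0.981200))/(1+367/19445) = 9633/10000 ≈ 0.963300
step 3 [1.5y] swap r/2=839/28606: DF=(1 − 839/28606·(0.981200+0.963300))/(1+839/28606) = 9161/10000 ≈ 0.916100
step 4 [2y] zero: DF = P = 554/625 ≈ 0.886400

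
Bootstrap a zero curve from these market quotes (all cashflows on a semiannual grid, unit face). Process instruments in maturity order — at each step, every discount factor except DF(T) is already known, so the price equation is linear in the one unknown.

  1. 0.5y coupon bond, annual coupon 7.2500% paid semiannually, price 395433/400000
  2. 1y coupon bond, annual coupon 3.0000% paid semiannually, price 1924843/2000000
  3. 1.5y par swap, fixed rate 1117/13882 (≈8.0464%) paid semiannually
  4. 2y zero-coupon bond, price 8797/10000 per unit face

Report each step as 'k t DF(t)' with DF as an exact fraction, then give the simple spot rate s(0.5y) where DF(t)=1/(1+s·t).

step 1 [0.5y] bond c/2=29/800: DF=(395433/400000 − 29/800·(0))/(1+29/800) = 477/500 ≈ 0.954000
step 2 [1y] bond c/2=3/200: DF=(1924843/2000000 − 3/200·(0.954000))/(1+3/200) = 9341/10000 ≈ 0.934100
step 3 [1.5y] swap r/2=1117/27764: DF=(1 − 1117/27764·(0.954000+0.934100))/(1+1117/27764) = 8883/10000 ≈ 0.888300
step 4 [2y] zero: DF = P = 8797/10000 ≈ 0.879700

1 1/2 477/500
2 1 9341/10000
3 3/2 8883/10000
4 2 8797/10000
s(0.5y) = (1/(477/500) − 1)/(1/2) = 46/477 ≈ 9.6436%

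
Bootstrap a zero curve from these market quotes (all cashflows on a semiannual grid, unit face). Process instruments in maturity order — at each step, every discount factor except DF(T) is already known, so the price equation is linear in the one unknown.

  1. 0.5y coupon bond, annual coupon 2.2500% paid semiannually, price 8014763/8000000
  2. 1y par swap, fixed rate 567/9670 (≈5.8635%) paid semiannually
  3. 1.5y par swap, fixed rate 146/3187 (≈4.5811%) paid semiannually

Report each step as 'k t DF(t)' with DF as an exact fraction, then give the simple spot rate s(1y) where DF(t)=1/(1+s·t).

1 1/2 9907/10000
2 1 9433/10000
3 3/2 9343/10000
s(1y) = (1/(9433/10000) − 1)/(1) = 567/9433 ≈ 6.0108%

step 1 [0.5y] bond c/2=9/800: DF=(8014763/8000000 − 9/800·(0))/(1+9/800) = 9907/10000 ≈ 0.990700
step 2 [1y] swap r/2=567/19340: DF=(1 − 567/19340·(0.990700))/(1+567/19340) = 9433/10000 ≈ 0.943300
step 3 [1.5y] swap r/2=73/3187: DF=(1 − 73/3187·(0.990700+0.943300))/(1+73/3187) = 9343/10000 ≈ 0.934300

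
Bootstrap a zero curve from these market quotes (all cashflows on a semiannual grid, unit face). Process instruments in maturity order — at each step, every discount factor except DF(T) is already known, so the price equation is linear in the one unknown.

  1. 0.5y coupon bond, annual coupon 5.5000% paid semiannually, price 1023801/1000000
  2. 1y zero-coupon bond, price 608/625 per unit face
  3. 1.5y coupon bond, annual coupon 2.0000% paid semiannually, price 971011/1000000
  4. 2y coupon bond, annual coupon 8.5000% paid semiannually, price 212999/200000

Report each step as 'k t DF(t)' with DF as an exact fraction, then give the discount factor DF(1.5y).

step 1 [0.5y] bond c/2=11/400: DF=(1023801/1000000 − 11/400·(0))/(1+11/400) = 2491/2500 ≈ 0.996400
step 2 [1y] zero: DF = P = 608/625 ≈ 0.972800
step 3 [1.5y] bond c/2=1/100: DF=(971011/1000000 − 1/100·(0.996400+0.972800))/(1+1/100) = 9419/10000 ≈ 0.941900
step 4 [2y] bond c/2=17/400: DF=(212999/200000 − 17/400·(0.996400+0.972800+0.941900))/(1+17/400) = 9029/10000 ≈ 0.902900

1 1/2 2491/2500
2 1 608/625
3 3/2 9419/10000
4 2 9029/10000
DF(1.5y) = 9419/10000 ≈ 0.941900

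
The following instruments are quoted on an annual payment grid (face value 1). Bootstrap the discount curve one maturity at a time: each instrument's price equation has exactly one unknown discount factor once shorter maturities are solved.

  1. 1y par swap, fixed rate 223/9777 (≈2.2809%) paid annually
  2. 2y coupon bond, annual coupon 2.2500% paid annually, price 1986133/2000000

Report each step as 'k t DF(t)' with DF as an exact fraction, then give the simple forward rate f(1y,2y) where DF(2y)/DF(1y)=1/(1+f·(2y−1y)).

step 1 [1y] swap r/1=223/9777: DF=(1 − 223/9777·(0))/(1+223/9777) = 9777/10000 ≈ 0.977700
step 2 [2y] bond c/1=9/400: DF=(1986133/2000000 − 9/400·(0.977700))/(1+9/400) = 9497/10000 ≈ 0.949700

1 1 9777/10000
2 2 9497/10000
f(1y,2y) = ((9777/10000)/(9497/10000) − 1)/(1) = 280/9497 ≈ 2.9483%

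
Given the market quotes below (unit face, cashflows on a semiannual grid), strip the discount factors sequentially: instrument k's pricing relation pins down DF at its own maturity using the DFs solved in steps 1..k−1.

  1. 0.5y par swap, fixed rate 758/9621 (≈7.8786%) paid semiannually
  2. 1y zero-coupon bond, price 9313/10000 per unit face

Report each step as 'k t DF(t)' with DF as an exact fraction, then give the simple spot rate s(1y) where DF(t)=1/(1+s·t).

1 1/2 9621/10000
2 1 9313/10000
s(1y) = (1/(9313/10000) − 1)/(1) = 687/9313 ≈ 7.3768%

step 1 [0.5y] swap r/2=379/9621: DF=(1 − 379/9621·(0))/(1+379/9621) = 9621/10000 ≈ 0.962100
step 2 [1y] zero: DF = P = 9313/10000 ≈ 0.931300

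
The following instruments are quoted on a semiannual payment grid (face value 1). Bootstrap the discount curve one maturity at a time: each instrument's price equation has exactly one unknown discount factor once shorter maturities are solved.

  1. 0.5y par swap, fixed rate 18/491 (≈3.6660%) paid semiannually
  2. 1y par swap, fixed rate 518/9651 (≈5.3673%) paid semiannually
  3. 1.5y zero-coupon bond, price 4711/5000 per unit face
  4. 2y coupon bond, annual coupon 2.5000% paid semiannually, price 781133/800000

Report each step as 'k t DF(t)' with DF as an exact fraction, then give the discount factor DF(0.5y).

1 1/2 491/500
2 1 4741/5000
3 3/2 4711/5000
4 2 9289/10000
DF(0.5y) = 491/500 ≈ 0.982000

step 1 [0.5y] swap r/2=9/491: DF=(1 − 9/491·(0))/(1+9/491) = 491/500 ≈ 0.982000
step 2 [1y] swap r/2=259/9651: DF=(1 − 259/9651·(0.982000))/(1+259/9651) = 4741/5000 ≈ 0.948200
step 3 [1.5y] zero: DF = P = 4711/5000 ≈ 0.942200
step 4 [2y] bond c/2=1/80: DF=(781133/800000 − 1/80·(0.982000+0.948200+0.942200))/(1+1/80) = 9289/10000 ≈ 0.928900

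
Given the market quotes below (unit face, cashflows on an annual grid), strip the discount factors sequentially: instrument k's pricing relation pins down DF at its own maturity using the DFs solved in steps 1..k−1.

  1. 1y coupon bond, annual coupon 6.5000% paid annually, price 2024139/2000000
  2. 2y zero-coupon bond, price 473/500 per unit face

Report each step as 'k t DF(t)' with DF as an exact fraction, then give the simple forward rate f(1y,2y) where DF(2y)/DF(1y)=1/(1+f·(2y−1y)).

step 1 [1y] bond c/1=13/200: DF=(2024139/2000000 − 13/200·(0))/(1+13/200) = 9503/10000 ≈ 0.950300
step 2 [2y] zero: DF = P = 473/500 ≈ 0.946000

1 1 9503/10000
2 2 473/500
f(1y,2y) = ((9503/10000)/(473/500) − 1)/(1) = 1/220 ≈ 0.4545%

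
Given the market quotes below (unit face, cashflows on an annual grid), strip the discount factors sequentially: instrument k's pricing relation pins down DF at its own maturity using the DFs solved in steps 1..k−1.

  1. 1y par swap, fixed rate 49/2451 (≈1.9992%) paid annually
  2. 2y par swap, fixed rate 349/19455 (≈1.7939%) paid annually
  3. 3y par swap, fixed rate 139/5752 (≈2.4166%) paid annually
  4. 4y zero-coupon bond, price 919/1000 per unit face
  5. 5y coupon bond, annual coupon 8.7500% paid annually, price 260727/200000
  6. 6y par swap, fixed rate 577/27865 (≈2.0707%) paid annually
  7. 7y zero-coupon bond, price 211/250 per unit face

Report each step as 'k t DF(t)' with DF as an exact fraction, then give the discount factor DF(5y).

1 1 2451/2500
2 2 9651/10000
3 3 1861/2000
4 4 919/1000
5 5 4467/5000
6 6 4423/5000
7 7 211/250
DF(5y) = 4467/5000 ≈ 0.893400

step 1 [1y] swap r/1=49/2451: DF=(1 − 49/2451·(0))/(1+49/2451) = 2451/2500 ≈ 0.980400
step 2 [2y] swap r/1=349/19455: DF=(1 − 349/19455·(0.980400))/(1+349/19455) = 9651/10000 ≈ 0.965100
step 3 [3y] swap r/1=139/5752: DF=(1 − 139/5752·(0.980400+0.965100))/(1+139/5752) = 1861/2000 ≈ 0.930500
step 4 [4y] zero: DF = P = 919/1000 ≈ 0.919000
step 5 [5y] bond c/1=7/80: DF=(260727/200000 − 7/80·(0.980400+0.965100+0.930500+0.919000))/(1+7/80) = 4467/5000 ≈ 0.893400
step 6 [6y] swap r/1=577/27865: DF=(1 − 577/27865·(0.980400+0.965100+0.930500+0.919000+0.893400))/(1+577/27865) = 4423/5000 ≈ 0.884600
step 7 [7y] zero: DF = P = 211/250 ≈ 0.844000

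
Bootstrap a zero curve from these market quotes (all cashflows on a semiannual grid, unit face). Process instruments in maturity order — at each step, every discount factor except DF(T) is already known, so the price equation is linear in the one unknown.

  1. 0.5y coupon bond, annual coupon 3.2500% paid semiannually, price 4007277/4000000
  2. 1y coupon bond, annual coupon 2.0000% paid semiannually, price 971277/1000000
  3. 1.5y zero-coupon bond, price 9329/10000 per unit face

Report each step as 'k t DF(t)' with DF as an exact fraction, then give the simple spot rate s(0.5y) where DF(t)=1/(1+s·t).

step 1 [0.5y] bond c/2=13/800: DF=(4007277/4000000 − 13/800·(0))/(1+13/800) = 4929/5000 ≈ 0.985800
step 2 [1y] bond c/2=1/100: DF=(971277/1000000 − 1/100·(0.985800))/(1+1/100) = 9519/10000 ≈ 0.951900
step 3 [1.5y] zero: DF = P = 9329/10000 ≈ 0.932900

1 1/2 4929/5000
2 1 9519/10000
3 3/2 9329/10000
s(0.5y) = (1/(4929/5000) − 1)/(1/2) = 142/4929 ≈ 2.8809%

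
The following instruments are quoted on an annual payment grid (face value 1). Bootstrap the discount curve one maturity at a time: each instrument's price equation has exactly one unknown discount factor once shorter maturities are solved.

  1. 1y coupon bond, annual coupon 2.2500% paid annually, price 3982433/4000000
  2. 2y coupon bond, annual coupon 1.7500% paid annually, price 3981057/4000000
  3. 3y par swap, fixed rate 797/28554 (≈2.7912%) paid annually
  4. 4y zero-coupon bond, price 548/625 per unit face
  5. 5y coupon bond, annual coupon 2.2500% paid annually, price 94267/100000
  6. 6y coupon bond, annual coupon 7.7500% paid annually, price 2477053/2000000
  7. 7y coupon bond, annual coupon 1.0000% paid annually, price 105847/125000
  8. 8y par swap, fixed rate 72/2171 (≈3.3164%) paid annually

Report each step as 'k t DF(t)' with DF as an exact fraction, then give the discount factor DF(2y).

1 1 9737/10000
2 2 4807/5000
3 3 9203/10000
4 4 548/625
5 5 4199/5000
6 6 4103/5000
7 7 157/200
8 8 481/625
DF(2y) = 4807/5000 ≈ 0.961400

step 1 [1y] bond c/1=9/400: DF=(3982433/4000000 − 9/400·(0))/(1+9/400) = 9737/10000 ≈ 0.973700
step 2 [2y] bond c/1=7/400: DF=(3981057/4000000 − 7/400·(0.973700))/(1+7/400) = 4807/5000 ≈ 0.961400
step 3 [3y] swap r/1=797/28554: DF=(1 − 797/28554·(0.973700+0.961400))/(1+797/28554) = 9203/10000 ≈ 0.920300
step 4 [4y] zero: DF = P = 548/625 ≈ 0.876800
step 5 [5y] bond c/1=9/400: DF=(94267/100000 − 9/400·(0.973700+0.961400+0.920300+0.876800))/(1+9/400) = 4199/5000 ≈ 0.839800
step 6 [6y] bond c/1=31/400: DF=(2477053/2000000 − 31/400·(0.973700+0.961400+0.920300+0.876800+0.839800))/(1+31/400) = 4103/5000 ≈ 0.820600
step 7 [7y] bond c/1=1/100: DF=(105847/125000 − 1/100·(0.973700+0.961400+0.920300+0.876800+0.839800+0.820600))/(1+1/100) = 157/200 ≈ 0.785000
step 8 [8y] swap r/1=72/2171: DF=(1 − 72/2171·(0.973700+0.961400+0.920300+0.876800+0.839800+0.820600+0.785000))/(1+72/2171) = 481/625 ≈ 0.769600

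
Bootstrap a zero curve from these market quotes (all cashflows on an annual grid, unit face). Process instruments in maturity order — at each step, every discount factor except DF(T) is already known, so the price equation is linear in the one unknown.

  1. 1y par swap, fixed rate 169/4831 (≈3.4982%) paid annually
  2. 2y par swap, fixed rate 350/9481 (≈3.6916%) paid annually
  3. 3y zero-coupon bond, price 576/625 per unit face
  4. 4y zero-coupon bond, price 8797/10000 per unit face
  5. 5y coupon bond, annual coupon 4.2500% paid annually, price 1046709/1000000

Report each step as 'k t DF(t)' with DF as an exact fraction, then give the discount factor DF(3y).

step 1 [1y] swap r/1=169/4831: DF=(1 − 169/4831·(0))/(1+169/4831) = 4831/5000 ≈ 0.966200
step 2 [2y] swap r/1=350/9481: DF=(1 − 350/9481·(0.966200))/(1+350/9481) = 93/100 ≈ 0.930000
step 3 [3y] zero: DF = P = 576/625 ≈ 0.921600
step 4 [4y] zero: DF = P = 8797/10000 ≈ 0.879700
step 5 [5y] bond c/1=17/400: DF=(1046709/1000000 − 17/400·(0.966200+0.930000+0.921600+0.879700))/(1+17/400) = 8533/10000 ≈ 0.853300

1 1 4831/5000
2 2 93/100
3 3 576/625
4 4 8797/10000
5 5 8533/10000
DF(3y) = 576/625 ≈ 0.921600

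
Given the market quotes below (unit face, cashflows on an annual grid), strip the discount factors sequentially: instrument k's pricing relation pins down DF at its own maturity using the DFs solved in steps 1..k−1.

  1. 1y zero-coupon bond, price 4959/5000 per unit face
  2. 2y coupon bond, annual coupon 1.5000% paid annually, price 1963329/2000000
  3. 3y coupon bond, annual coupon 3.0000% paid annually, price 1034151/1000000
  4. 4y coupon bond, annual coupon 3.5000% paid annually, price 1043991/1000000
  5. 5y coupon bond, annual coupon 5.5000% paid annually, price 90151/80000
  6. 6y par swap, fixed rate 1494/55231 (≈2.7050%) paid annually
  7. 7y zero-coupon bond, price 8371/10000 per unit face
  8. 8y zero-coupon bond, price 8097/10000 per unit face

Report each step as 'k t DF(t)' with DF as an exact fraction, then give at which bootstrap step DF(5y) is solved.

1 1 4959/5000
2 2 381/400
3 3 4737/5000
4 4 9109/10000
5 5 8699/10000
6 6 4253/5000
7 7 8371/10000
8 8 8097/10000
DF(5y) is solved at step 5

step 1 [1y] zero: DF = P = 4959/5000 ≈ 0.991800
step 2 [2y] bond c/1=3/200: DF=(1963329/2000000 − 3/200·(0.991800))/(1+3/200) = 381/400 ≈ 0.952500
step 3 [3y] bond c/1=3/100: DF=(1034151/1000000 − 3/100·(0.991800+0.952500))/(1+3/100) = 4737/5000 ≈ 0.947400
step 4 [4y] bond c/1=7/200: DF=(1043991/1000000 − 7/200·(0.991800+0.952500+0.947400))/(1+7/200) = 9109/10000 ≈ 0.910900
step 5 [5y] bond c/1=11/200: DF=(90151/80000 − 11/200·(0.991800+0.952500+0.947400+0.910900))/(1+11/200) = 8699/10000 ≈ 0.869900
step 6 [6y] swap r/1=1494/55231: DF=(1 − 1494/55231·(0.991800+0.952500+0.947400+0.910900+0.869900))/(1+1494/55231) = 4253/5000 ≈ 0.850600
step 7 [7y] zero: DF = P = 8371/10000 ≈ 0.837100
step 8 [8y] zero: DF = P = 8097/10000 ≈ 0.809700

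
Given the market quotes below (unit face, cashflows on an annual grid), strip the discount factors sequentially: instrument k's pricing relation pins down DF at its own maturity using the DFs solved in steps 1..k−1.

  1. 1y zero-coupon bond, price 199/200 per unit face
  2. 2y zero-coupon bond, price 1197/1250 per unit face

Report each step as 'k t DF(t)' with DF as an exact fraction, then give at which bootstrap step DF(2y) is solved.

step 1 [1y] zero: DF = P = 199/200 ≈ 0.995000
step 2 [2y] zero: DF = P = 1197/1250 ≈ 0.957600

1 1 199/200
2 2 1197/1250
DF(2y) is solved at step 2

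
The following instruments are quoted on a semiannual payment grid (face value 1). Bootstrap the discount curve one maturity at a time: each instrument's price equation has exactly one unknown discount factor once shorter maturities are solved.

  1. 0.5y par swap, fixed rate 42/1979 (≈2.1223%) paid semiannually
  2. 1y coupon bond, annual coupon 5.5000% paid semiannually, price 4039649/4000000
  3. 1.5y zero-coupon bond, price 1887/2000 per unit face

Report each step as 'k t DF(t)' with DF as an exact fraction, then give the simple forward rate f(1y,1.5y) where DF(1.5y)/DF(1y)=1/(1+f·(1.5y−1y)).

step 1 [0.5y] swap r/2=21/1979: DF=(1 − 21/1979·(0))/(1+21/1979) = 1979/2000 ≈ 0.989500
step 2 [1y] bond c/2=11/400: DF=(4039649/4000000 − 11/400·(0.989500))/(1+11/400) = 2391/2500 ≈ 0.956400
step 3 [1.5y] zero: DF = P = 1887/2000 ≈ 0.943500

1 1/2 1979/2000
2 1 2391/2500
3 3/2 1887/2000
f(1y,1.5y) = ((2391/2500)/(1887/2000) − 1)/(1/2) = 86/3145 ≈ 2.7345%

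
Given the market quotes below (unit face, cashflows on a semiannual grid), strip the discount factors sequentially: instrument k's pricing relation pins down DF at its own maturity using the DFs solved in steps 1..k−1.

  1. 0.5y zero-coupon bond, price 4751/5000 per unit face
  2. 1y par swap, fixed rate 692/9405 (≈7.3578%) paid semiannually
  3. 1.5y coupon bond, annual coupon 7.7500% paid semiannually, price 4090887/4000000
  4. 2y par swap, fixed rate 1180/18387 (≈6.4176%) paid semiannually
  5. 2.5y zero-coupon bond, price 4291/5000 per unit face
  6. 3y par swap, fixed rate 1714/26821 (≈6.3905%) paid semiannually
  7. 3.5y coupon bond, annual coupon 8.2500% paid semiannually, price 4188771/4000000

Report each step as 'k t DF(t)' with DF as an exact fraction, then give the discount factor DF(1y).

1 1/2 4751/5000
2 1 2327/2500
3 3/2 1143/1250
4 2 441/500
5 5/2 4291/5000
6 3 4143/5000
7 7/2 1983/2500
DF(1y) = 2327/2500 ≈ 0.930800

step 1 [0.5y] zero: DF = P = 4751/5000 ≈ 0.950200
step 2 [1y] swap r/2=346/9405: DF=(1 − 346/9405·(0.950200))/(1+346/9405) = 2327/2500 ≈ 0.930800
step 3 [1.5y] bond c/2=31/800: DF=(4090887/4000000 − 31/800·(0.950200+0.930800))/(1+31/800) = 1143/1250 ≈ 0.914400
step 4 [2y] swap r/2=590/18387: DF=(1 − 590/18387·(0.950200+0.930800+0.914400))/(1+590/18387) = 441/500 ≈ 0.882000
step 5 [2.5y] zero: DF = P = 4291/5000 ≈ 0.858200
step 6 [3y] swap r/2=857/26821: DF=(1 − 857/26821·(0.950200+0.930800+0.914400+0.882000+0.858200))/(1+857/26821) = 4143/5000 ≈ 0.828600
step 7 [3.5y] bond c/2=33/800: DF=(4188771/4000000 − 33/800·(0.950200+0.930800+0.914400+0.882000+0.858200+0.828600))/(1+33/800) = 1983/2500 ≈ 0.793200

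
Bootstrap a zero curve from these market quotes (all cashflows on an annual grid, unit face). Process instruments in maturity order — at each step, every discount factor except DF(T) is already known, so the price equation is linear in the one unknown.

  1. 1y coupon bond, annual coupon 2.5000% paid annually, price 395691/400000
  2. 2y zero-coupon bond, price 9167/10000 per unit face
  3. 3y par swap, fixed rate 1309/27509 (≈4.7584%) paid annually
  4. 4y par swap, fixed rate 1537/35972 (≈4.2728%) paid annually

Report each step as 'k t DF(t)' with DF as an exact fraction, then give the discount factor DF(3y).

1 1 9651/10000
2 2 9167/10000
3 3 8691/10000
4 4 8463/10000
DF(3y) = 8691/10000 ≈ 0.869100

step 1 [1y] bond c/1=1/40: DF=(395691/400000 − 1/40·(0))/(1+1/40) = 9651/10000 ≈ 0.965100
step 2 [2y] zero: DF = P = 9167/10000 ≈ 0.916700
step 3 [3y] swap r/1=1309/27509: DF=(1 − 1309/27509·(0.965100+0.916700))/(1+1309/27509) = 8691/10000 ≈ 0.869100
step 4 [4y] swap r/1=1537/35972: DF=(1 − 1537/35972·(0.965100+0.916700+0.869100))/(1+1537/35972) = 8463/10000 ≈ 0.846300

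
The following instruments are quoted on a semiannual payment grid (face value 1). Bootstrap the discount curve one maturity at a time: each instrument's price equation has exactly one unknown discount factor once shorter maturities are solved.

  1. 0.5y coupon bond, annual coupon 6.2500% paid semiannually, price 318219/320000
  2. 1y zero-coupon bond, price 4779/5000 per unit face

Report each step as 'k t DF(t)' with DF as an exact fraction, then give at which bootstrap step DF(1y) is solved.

1 1/2 9643/10000
2 1 4779/5000
DF(1y) is solved at step 2

step 1 [0.5y] bond c/2=1/32: DF=(318219/320000 − 1/32·(0))/(1+1/32) = 9643/10000 ≈ 0.964300
step 2 [1y] zero: DF = P = 4779/5000 ≈ 0.955800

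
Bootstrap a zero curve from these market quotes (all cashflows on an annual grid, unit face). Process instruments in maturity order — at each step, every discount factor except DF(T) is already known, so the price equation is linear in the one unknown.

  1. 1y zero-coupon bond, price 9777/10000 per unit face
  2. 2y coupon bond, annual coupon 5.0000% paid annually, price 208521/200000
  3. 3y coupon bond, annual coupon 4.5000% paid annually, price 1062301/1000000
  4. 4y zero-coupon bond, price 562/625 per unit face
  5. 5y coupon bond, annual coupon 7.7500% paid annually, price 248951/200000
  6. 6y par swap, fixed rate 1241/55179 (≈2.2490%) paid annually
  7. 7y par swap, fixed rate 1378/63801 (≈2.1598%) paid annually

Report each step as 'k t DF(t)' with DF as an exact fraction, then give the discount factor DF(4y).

1 1 9777/10000
2 2 1183/1250
3 3 9337/10000
4 4 562/625
5 5 177/200
6 6 8759/10000
7 7 4311/5000
DF(4y) = 562/625 ≈ 0.899200

step 1 [1y] zero: DF = P = 9777/10000 ≈ 0.977700
step 2 [2y] bond c/1=1/20: DF=(208521/200000 − 1/20·(0.977700))/(1+1/20) = 1183/1250 ≈ 0.946400
step 3 [3y] bond c/1=9/200: DF=(1062301/1000000 − 9/200·(0.977700+0.946400))/(1+9/200) = 9337/10000 ≈ 0.933700
step 4 [4y] zero: DF = P = 562/625 ≈ 0.899200
step 5 [5y] bond c/1=31/400: DF=(248951/200000 − 31/400·(0.977700+0.946400+0.933700+0.899200))/(1+31/400) = 177/200 ≈ 0.885000
step 6 [6y] swap r/1=1241/55179: DF=(1 − 1241/55179·(0.977700+0.946400+0.933700+0.899200+0.885000))/(1+1241/55179) = 8759/10000 ≈ 0.875900
step 7 [7y] swap r/1=1378/63801: DF=(1 − 1378/63801·(0.977700+0.946400+0.933700+0.899200+0.885000+0.875900))/(1+1378/63801) = 4311/5000 ≈ 0.862200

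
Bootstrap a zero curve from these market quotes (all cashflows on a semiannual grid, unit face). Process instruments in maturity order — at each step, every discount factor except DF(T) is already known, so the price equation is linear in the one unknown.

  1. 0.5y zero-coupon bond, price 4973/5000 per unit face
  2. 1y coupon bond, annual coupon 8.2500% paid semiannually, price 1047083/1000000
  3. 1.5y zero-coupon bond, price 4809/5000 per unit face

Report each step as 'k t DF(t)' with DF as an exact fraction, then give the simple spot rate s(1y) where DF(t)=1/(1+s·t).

1 1/2 4973/5000
2 1 4831/5000
3 3/2 4809/5000
s(1y) = (1/(4831/5000) − 1)/(1) = 169/4831 ≈ 3.4982%

step 1 [0.5y] zero: DF = P = 4973/5000 ≈ 0.994600
step 2 [1y] bond c/2=33/800: DF=(1047083/1000000 − 33/800·(0.994600))/(1+33/800) = 4831/5000 ≈ 0.966200
step 3 [1.5y] zero: DF = P = 4809/5000 ≈ 0.961800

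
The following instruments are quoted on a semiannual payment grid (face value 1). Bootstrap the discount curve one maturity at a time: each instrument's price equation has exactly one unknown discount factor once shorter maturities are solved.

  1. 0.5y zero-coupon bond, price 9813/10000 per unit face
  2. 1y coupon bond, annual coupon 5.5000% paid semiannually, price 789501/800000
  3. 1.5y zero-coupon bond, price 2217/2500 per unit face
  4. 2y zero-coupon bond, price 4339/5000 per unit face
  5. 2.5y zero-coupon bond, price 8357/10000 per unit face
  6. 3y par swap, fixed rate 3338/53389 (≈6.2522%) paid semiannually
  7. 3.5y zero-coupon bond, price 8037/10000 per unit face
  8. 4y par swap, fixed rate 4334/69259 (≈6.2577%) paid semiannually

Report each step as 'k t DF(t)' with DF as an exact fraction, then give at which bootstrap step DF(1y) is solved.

1 1/2 9813/10000
2 1 4671/5000
3 3/2 2217/2500
4 2 4339/5000
5 5/2 8357/10000
6 3 8331/10000
7 7/2 8037/10000
8 4 7833/10000
DF(1y) is solved at step 2

step 1 [0.5y] zero: DF = P = 9813/10000 ≈ 0.981300
step 2 [1y] bond c/2=11/400: DF=(789501/800000 − 11/400·(0.981300))/(1+11/400) = 4671/5000 ≈ 0.934200
step 3 [1.5y] zero: DF = P = 2217/2500 ≈ 0.886800
step 4 [2y] zero: DF = P = 4339/5000 ≈ 0.867800
step 5 [2.5y] zero: DF = P = 8357/10000 ≈ 0.835700
step 6 [3y] swap r/2=1669/53389: DF=(1 − 1669/53389·(0.981300+0.934200+0.886800+0.867800+0.835700))/(1+1669/53389) = 8331/10000 ≈ 0.833100
step 7 [3.5y] zero: DF = P = 8037/10000 ≈ 0.803700
step 8 [4y] swap r/2=2167/69259: DF=(1 − 2167/69259·(0.981300+0.934200+0.886800+0.867800+0.835700+0.833100+0.803700))/(1+2167/69259) = 7833/10000 ≈ 0.783300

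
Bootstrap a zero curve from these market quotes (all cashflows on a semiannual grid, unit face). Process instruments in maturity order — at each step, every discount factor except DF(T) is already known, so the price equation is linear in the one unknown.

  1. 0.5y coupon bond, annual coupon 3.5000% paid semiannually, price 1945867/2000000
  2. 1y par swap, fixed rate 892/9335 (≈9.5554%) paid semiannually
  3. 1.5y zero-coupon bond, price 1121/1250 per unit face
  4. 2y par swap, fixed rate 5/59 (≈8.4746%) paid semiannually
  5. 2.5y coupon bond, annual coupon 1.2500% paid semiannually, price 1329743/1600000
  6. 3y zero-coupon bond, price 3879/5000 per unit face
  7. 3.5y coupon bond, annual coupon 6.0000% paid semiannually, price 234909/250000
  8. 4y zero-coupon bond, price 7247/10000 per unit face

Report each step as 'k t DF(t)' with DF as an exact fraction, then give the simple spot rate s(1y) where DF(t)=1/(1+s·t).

step 1 [0.5y] bond c/2=7/400: DF=(1945867/2000000 − 7/400·(0))/(1+7/400) = 4781/5000 ≈ 0.956200
step 2 [1y] swap r/2=446/9335: DF=(1 − 446/9335·(0.956200))/(1+446/9335) = 2277/2500 ≈ 0.910800
step 3 [1.5y] zero: DF = P = 1121/1250 ≈ 0.896800
step 4 [2y] swap r/2=5/118: DF=(1 − 5/118·(0.956200+0.910800+0.896800))/(1+5/118) = 847/1000 ≈ 0.847000
step 5 [2.5y] bond c/2=1/160: DF=(1329743/1600000 − 1/160·(0.956200+0.910800+0.896800+0.847000))/(1+1/160) = 1607/2000 ≈ 0.803500
step 6 [3y] zero: DF = P = 3879/5000 ≈ 0.775800
step 7 [3.5y] bond c/2=3/100: DF=(234909/250000 − 3/100·(0.956200+0.910800+0.896800+0.847000+0.803500+0.775800))/(1+3/100) = 7611/10000 ≈ 0.761100
step 8 [4y] zero: DF = P = 7247/10000 ≈ 0.724700

1 1/2 4781/5000
2 1 2277/2500
3 3/2 1121/1250
4 2 847/1000
5 5/2 1607/2000
6 3 3879/5000
7 7/2 7611/10000
8 4 7247/10000
s(1y) = (1/(2277/2500) − 1)/(1) = 223/2277 ≈ 9.7936%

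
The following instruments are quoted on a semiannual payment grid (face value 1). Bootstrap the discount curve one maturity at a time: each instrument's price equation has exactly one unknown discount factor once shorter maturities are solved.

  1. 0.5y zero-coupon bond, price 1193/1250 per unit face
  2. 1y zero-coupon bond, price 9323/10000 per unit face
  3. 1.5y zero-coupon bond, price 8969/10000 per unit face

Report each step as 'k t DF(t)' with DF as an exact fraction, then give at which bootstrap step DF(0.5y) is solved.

1 1/2 1193/1250
2 1 9323/10000
3 3/2 8969/10000
DF(0.5y) is solved at step 1

step 1 [0.5y] zero: DF = P = 1193/1250 ≈ 0.954400
step 2 [1y] zero: DF = P = 9323/10000 ≈ 0.932300
step 3 [1.5y] zero: DF = P = 8969/10000 ≈ 0.896900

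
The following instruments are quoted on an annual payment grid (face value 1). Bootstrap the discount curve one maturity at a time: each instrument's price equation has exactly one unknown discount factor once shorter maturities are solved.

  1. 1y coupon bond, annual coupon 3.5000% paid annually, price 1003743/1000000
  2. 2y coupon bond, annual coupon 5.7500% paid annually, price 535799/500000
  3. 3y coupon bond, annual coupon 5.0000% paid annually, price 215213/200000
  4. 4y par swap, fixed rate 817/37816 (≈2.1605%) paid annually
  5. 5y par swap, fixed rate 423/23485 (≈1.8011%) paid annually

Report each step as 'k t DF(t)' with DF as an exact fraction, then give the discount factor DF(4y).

1 1 4849/5000
2 2 4803/5000
3 3 9329/10000
4 4 9183/10000
5 5 4577/5000
DF(4y) = 9183/10000 ≈ 0.918300

step 1 [1y] bond c/1=7/200: DF=(1003743/1000000 − 7/200·(0))/(1+7/200) = 4849/5000 ≈ 0.969800
step 2 [2y] bond c/1=23/400: DF=(535799/500000 − 23/400·(0.969800))/(1+23/400) = 4803/5000 ≈ 0.960600
step 3 [3y] bond c/1=1/20: DF=(215213/200000 − 1/20·(0.969800+0.960600))/(1+1/20) = 9329/10000 ≈ 0.932900
step 4 [4y] swap r/1=817/37816: DF=(1 − 817/37816·(0.969800+0.960600+0.932900))/(1+817/37816) = 9183/10000 ≈ 0.918300
step 5 [5y] swap r/1=423/23485: DF=(1 − 423/23485·(0.969800+0.960600+0.932900+0.918300))/(1+423/23485) = 4577/5000 ≈ 0.915400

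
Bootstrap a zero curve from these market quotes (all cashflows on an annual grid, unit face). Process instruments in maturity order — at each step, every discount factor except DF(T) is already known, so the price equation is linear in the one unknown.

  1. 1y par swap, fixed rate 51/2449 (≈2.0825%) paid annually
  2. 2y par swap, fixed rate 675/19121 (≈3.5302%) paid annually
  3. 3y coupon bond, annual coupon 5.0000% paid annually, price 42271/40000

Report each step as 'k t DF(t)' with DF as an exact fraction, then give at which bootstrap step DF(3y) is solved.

1 1 2449/2500
2 2 373/400
3 3 4577/5000
DF(3y) is solved at step 3

step 1 [1y] swap r/1=51/2449: DF=(1 − 51/2449·(0))/(1+51/2449) = 2449/2500 ≈ 0.979600
step 2 [2y] swap r/1=675/19121: DF=(1 − 675/19121·(0.979600))/(1+675/19121) = 373/400 ≈ 0.932500
step 3 [3y] bond c/1=1/20: DF=(42271/40000 − 1/20·(0.979600+0.932500))/(1+1/20) = 4577/5000 ≈ 0.915400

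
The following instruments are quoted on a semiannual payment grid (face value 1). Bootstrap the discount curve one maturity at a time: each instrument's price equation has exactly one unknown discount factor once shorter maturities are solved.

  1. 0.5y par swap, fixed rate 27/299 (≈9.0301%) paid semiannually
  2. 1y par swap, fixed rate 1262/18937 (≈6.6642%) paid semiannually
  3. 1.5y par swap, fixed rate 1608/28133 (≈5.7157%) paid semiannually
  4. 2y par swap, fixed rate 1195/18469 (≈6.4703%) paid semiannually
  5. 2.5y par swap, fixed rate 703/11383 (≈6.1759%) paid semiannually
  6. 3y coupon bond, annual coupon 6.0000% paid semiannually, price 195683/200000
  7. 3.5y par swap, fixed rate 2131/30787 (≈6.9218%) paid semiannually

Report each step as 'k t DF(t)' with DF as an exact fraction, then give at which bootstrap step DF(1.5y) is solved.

step 1 [0.5y] swap r/2=27/598: DF=(1 − 27/598·(0))/(1+27/598) = 598/625 ≈ 0.956800
step 2 [1y] swap r/2=631/18937: DF=(1 − 631/18937·(0.956800))/(1+631/18937) = 9369/10000 ≈ 0.936900
step 3 [1.5y] swap r/2=804/28133: DF=(1 − 804/28133·(0.956800+0.936900))/(1+804/28133) = 2299/2500 ≈ 0.919600
step 4 [2y] swap r/2=1195/36938: DF=(1 − 1195/36938·(0.956800+0.936900+0.919600))/(1+1195/36938) = 1761/2000 ≈ 0.880500
step 5 [2.5y] swap r/2=703/22766: DF=(1 − 703/22766·(0.956800+0.936900+0.919600+0.880500))/(1+703/22766) = 4297/5000 ≈ 0.859400
step 6 [3y] bond c/2=3/100: DF=(195683/200000 − 3/100·(0.956800+0.936900+0.919600+0.880500+0.859400))/(1+3/100) = 8173/10000 ≈ 0.817300
step 7 [3.5y] swap r/2=2131/61574: DF=(1 − 2131/61574·(0.956800+0.936900+0.919600+0.880500+0.859400+0.817300))/(1+2131/61574) = 7869/10000 ≈ 0.786900

1 1/2 598/625
2 1 9369/10000
3 3/2 2299/2500
4 2 1761/2000
5 5/2 4297/5000
6 3 8173/10000
7 7/2 7869/10000
DF(1.5y) is solved at step 3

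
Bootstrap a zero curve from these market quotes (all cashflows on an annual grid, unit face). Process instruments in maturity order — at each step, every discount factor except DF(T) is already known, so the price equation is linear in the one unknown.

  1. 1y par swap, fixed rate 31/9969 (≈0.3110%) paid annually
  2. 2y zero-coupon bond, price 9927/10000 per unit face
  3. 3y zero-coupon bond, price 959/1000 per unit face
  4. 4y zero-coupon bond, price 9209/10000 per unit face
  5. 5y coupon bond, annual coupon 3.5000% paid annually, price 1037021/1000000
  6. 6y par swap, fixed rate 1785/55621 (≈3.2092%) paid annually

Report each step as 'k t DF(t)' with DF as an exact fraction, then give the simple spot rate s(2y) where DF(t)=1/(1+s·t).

1 1 9969/10000
2 2 9927/10000
3 3 959/1000
4 4 9209/10000
5 5 8711/10000
6 6 1643/2000
s(2y) = (1/(9927/10000) − 1)/(2) = 73/19854 ≈ 0.3677%

step 1 [1y] swap r/1=31/9969: DF=(1 − 31/9969·(0))/(1+31/9969) = 9969/10000 ≈ 0.996900
step 2 [2y] zero: DF = P = 9927/10000 ≈ 0.992700
step 3 [3y] zero: DF = P = 959/1000 ≈ 0.959000
step 4 [4y] zero: DF = P = 9209/10000 ≈ 0.920900
step 5 [5y] bond c/1=7/200: DF=(1037021/1000000 − 7/200·(0.996900+0.992700+0.959000+0.920900))/(1+7/200) = 8711/10000 ≈ 0.871100
step 6 [6y] swap r/1=1785/55621: DF=(1 − 1785/55621·(0.996900+0.992700+0.959000+0.920900+0.871100))/(1+1785/55621) = 1643/2000 ≈ 0.821500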